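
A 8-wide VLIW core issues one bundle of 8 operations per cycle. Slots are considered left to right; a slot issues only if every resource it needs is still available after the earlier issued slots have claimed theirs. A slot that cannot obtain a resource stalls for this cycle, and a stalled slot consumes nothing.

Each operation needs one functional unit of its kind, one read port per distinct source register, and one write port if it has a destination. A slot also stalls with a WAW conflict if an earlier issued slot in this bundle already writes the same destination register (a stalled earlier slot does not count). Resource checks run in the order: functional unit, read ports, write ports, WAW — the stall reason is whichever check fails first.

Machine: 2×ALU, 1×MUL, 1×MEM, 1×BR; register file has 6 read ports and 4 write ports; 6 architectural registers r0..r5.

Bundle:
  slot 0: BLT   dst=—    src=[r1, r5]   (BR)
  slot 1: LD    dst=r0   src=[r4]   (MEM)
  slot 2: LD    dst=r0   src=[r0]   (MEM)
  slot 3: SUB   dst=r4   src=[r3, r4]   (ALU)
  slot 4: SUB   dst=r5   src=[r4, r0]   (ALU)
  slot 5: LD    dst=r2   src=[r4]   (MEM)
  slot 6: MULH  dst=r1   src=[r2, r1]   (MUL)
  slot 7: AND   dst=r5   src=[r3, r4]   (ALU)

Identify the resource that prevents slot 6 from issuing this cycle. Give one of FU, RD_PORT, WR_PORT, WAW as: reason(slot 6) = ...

reason(slot 6) = RD_PORT

slot 0 (BR): ISSUE — free A2,Mu1,Ld1,B0 rp4 wp4
slot 1 (MEM): ISSUE — free A2,Mu1,Ld0,B0 rp3 wp3
slot 2 (MEM): stall FU — free A2,Mu1,Ld0,B0 rp3 wp3
slot 3 (ALU): ISSUE — free A1,Mu1,Ld0,B0 rp1 wp2
slot 4 (ALU): stall RD_PORT — free A1,Mu1,Ld0,B0 rp1 wp2
slot 5 (MEM): stall FU — free A1,Mu1,Ld0,B0 rp1 wp2
slot 6 (MUL): stall RD_PORT — free A1,Mu1,Ld0,B0 rp1 wp2
slot 7 (ALU): stall RD_PORT — free A1,Mu1,Ld0,B0 rp1 wp2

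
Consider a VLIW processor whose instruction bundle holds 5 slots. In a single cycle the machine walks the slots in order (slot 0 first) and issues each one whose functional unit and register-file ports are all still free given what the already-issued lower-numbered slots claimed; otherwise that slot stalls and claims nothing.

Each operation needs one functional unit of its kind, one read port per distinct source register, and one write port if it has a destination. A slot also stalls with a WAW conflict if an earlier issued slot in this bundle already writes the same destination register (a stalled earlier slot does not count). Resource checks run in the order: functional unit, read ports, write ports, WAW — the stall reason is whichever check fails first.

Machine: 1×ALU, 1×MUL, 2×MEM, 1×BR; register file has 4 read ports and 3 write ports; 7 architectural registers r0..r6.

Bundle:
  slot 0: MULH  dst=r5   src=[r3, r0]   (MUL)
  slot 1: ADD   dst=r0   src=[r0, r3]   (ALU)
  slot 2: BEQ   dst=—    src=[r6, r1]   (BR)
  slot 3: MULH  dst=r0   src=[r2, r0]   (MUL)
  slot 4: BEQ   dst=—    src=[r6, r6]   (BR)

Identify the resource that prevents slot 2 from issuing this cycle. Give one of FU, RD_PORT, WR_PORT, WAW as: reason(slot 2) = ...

reason(slot 2) = RD_PORT

  0. MUL→r5 ⇒ go  {1A/0Mu/2Ld/1B | 2r 2w}
  1. ALU→r0 ⇒ go  {0A/0Mu/2Ld/1B | 0r 1w}
  2. BR ⇒ no(RD_PORT)  {0A/0Mu/2Ld/1B | 0r 1w}
  3. MUL→r0 ⇒ no(FU)  {0A/0Mu/2Ld/1B | 0r 1w}
  4. BR ⇒ no(RD_PORT)  {0A/0Mu/2Ld/1B | 0r 1w}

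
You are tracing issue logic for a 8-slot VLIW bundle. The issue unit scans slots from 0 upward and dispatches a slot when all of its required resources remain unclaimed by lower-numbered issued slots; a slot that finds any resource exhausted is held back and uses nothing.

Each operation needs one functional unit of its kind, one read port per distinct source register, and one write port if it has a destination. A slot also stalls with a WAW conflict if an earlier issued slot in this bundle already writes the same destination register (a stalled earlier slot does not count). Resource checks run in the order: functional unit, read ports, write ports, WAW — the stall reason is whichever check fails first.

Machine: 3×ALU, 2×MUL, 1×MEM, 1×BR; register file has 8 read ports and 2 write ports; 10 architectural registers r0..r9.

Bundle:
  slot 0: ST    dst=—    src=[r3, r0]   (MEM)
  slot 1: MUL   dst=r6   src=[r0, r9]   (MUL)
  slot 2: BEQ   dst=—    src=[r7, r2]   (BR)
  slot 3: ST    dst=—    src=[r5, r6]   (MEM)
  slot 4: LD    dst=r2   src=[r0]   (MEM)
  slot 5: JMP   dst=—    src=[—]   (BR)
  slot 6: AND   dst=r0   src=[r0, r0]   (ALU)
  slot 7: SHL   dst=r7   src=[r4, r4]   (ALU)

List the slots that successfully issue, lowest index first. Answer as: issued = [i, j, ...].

issued = [0, 1, 2, 6]

slot 0 (MEM): ISSUE — free A3,Mu2,Ld0,B1 rp6 wp2
slot 1 (MUL): ISSUE — free A3,Mu1,Ld0,B1 rp4 wp1
slot 2 (BR): ISSUE — free A3,Mu1,Ld0,B0 rp2 wp1
slot 3 (MEM): stall FU — free A3,Mu1,Ld0,B0 rp2 wp1
slot 4 (MEM): stall FU — free A3,Mu1,Ld0,B0 rp2 wp1
slot 5 (BR): stall FU — free A3,Mu1,Ld0,B0 rp2 wp1
slot 6 (ALU): ISSUE — free A2,Mu1,Ld0,B0 rp1 wp0
slot 7 (ALU): stall WR_PORT — free A2,Mu1,Ld0,B0 rp1 wp0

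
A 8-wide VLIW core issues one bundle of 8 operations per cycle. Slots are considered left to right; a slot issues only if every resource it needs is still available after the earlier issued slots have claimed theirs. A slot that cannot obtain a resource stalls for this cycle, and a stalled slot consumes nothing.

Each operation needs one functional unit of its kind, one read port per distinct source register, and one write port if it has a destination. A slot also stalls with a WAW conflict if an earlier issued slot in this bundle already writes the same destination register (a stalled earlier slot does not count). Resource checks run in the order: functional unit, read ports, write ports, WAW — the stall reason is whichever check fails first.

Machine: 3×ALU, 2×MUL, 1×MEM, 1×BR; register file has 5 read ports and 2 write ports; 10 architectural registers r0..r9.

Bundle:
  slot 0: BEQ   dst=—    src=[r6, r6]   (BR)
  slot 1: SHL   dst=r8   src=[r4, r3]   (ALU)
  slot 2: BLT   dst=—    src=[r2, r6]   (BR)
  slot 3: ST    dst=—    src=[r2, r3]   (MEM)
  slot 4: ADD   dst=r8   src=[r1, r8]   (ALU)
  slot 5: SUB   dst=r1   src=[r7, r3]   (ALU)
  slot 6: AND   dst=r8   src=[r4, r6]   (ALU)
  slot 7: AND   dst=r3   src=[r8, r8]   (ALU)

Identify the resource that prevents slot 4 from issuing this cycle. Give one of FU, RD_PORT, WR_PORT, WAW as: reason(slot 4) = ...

reason(slot 4) = RD_PORT

#0 BR src=r6,r6 dispatched  <A:3 Mu:2 Ld:1 B:0 rd:4 wr:2>
#1 ALU src=r4,r3 dispatched  <A:2 Mu:2 Ld:1 B:0 rd:2 wr:1>
#2 BR src=r2,r6 held:FU  <A:2 Mu:2 Ld:1 B:0 rd:2 wr:1>
#3 MEM src=r2,r3 dispatched  <A:2 Mu:2 Ld:0 B:0 rd:0 wr:1>
#4 ALU src=r1,r8 held:RD_PORT  <A:2 Mu:2 Ld:0 B:0 rd:0 wr:1>
#5 ALU src=r7,r3 held:RD_PORT  <A:2 Mu:2 Ld:0 B:0 rd:0 wr:1>
#6 ALU src=r4,r6 held:RD_PORT  <A:2 Mu:2 Ld:0 B:0 rd:0 wr:1>
#7 ALU src=r8,r8 held:RD_PORT  <A:2 Mu:2 Ld:0 B:0 rd:0 wr:1>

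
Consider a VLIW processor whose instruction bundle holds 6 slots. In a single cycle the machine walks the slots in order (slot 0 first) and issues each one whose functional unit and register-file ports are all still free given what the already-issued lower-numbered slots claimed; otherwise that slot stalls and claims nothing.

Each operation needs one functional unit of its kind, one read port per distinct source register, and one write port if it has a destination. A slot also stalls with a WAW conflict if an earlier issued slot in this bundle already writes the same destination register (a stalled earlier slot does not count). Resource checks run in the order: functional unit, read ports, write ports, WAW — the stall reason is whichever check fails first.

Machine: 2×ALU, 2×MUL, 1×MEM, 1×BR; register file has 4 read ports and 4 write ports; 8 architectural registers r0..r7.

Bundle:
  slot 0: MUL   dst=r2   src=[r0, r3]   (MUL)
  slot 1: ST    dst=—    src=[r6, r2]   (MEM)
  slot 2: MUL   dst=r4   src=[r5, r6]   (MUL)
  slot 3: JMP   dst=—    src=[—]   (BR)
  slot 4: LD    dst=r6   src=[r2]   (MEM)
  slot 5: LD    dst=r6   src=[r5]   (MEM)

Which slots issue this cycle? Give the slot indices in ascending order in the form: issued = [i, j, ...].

issued = [0, 1, 3]

(0) want 1×MUL +2rd +1wr — yes → AL2|MU1|ME1|BR1|rd2|wr3
(1) want 1×MEM +2rd +0wr — yes → AL2|MU1|ME0|BR1|rd0|wr3
(2) want 1×MUL +2rd +1wr — RD_PORT → AL2|MU1|ME0|BR1|rd0|wr3
(3) want 1×BR +0rd +0wr — yes → AL2|MU1|ME0|BR0|rd0|wr3
(4) want 1×MEM +1rd +1wr — FU → AL2|MU1|ME0|BR0|rd0|wr3
(5) want 1×MEM +1rd +1wr — FU → AL2|MU1|ME0|BR0|rd0|wr3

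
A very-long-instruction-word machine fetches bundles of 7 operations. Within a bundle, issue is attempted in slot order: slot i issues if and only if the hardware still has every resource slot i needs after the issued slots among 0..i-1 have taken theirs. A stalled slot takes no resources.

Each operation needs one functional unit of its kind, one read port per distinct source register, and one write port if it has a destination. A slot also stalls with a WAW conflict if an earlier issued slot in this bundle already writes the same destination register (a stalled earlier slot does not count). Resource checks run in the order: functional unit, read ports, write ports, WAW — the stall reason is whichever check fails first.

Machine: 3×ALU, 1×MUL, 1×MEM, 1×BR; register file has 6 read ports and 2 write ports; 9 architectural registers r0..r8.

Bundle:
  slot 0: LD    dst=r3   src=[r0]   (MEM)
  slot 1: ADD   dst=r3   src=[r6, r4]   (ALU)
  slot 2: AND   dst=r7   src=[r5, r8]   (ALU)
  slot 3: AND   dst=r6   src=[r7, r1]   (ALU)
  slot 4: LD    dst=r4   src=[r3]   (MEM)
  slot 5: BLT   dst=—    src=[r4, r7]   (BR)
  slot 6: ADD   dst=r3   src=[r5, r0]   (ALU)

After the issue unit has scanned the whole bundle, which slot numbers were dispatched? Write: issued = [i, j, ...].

issued = [0, 2, 5]

[0] MEM needs rd=1 wr=1: ok; after: ALU=3 MUL=1 MEM=0 BR=1, R=5, W=1
[1] ALU needs rd=2 wr=1: WAW; after: ALU=3 MUL=1 MEM=0 BR=1, R=5, W=1
[2] ALU needs rd=2 wr=1: ok; after: ALU=2 MUL=1 MEM=0 BR=1, R=3, W=0
[3] ALU needs rd=2 wr=1: WR_PORT; after: ALU=2 MUL=1 MEM=0 BR=1, R=3, W=0
[4] MEM needs rd=1 wr=1: FU; after: ALU=2 MUL=1 MEM=0 BR=1, R=3, W=0
[5] BR needs rd=2 wr=0: ok; after: ALU=2 MUL=1 MEM=0 BR=0, R=1, W=0
[6] ALU needs rd=2 wr=1: RD_PORT; after: ALU=2 MUL=1 MEM=0 BR=0, R=1, W=0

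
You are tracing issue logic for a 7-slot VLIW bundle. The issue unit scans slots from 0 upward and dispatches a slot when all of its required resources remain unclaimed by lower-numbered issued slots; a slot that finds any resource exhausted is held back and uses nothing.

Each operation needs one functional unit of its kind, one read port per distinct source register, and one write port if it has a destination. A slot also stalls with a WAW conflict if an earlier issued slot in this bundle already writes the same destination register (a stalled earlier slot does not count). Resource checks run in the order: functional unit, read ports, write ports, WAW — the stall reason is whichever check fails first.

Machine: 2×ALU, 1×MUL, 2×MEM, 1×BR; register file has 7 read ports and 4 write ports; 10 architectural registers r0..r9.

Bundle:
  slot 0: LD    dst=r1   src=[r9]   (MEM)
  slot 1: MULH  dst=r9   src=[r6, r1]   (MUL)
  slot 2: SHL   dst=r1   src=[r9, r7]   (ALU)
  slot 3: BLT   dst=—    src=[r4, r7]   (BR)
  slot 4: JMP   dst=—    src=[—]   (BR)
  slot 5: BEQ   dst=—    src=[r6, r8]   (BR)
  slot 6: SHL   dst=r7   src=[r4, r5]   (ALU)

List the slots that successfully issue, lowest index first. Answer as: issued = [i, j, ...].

issued = [0, 1, 3, 6]

  0. MEM→r1 ⇒ go  {2A/1Mu/1Ld/1B | 6r 3w}
  1. MUL→r9 ⇒ go  {2A/0Mu/1Ld/1B | 4r 2w}
  2. ALU→r1 ⇒ no(WAW)  {2A/0Mu/1Ld/1B | 4r 2w}
  3. BR ⇒ go  {2A/0Mu/1Ld/0B | 2r 2w}
  4. BR ⇒ no(FU)  {2A/0Mu/1Ld/0B | 2r 2w}
  5. BR ⇒ no(FU)  {2A/0Mu/1Ld/0B | 2r 2w}
  6. ALU→r7 ⇒ go  {1A/0Mu/1Ld/0B | 0r 1w}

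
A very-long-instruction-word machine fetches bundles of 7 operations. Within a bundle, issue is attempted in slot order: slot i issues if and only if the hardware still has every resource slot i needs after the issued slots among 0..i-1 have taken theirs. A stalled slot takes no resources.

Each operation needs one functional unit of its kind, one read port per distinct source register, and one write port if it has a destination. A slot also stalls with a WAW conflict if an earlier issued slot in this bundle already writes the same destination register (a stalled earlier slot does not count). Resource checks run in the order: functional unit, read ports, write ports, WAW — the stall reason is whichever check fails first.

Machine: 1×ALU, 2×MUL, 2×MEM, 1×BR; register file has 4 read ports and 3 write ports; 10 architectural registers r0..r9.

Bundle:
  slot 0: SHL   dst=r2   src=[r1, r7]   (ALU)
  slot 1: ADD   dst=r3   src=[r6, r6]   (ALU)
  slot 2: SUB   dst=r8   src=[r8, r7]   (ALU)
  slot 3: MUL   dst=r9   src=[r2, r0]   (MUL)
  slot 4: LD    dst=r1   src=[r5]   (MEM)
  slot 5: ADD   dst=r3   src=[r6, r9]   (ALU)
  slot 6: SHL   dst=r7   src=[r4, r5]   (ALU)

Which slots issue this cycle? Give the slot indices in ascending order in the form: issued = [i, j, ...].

(0) want 1×ALU +2rd +1wr — yes → AL0|MU2|ME2|BR1|rd2|wr2
(1) want 1×ALU +1rd +1wr — FU → AL0|MU2|ME2|BR1|rd2|wr2
(2) want 1×ALU +2rd +1wr — FU → AL0|MU2|ME2|BR1|rd2|wr2
(3) want 1×MUL +2rd +1wr — yes → AL0|MU1|ME2|BR1|rd0|wr1
(4) want 1×MEM +1rd +1wr — RD_PORT → AL0|MU1|ME2|BR1|rd0|wr1
(5) want 1×ALU +2rd +1wr — FU → AL0|MU1|ME2|BR1|rd0|wr1
(6) want 1×ALU +2rd +1wr — FU → AL0|MU1|ME2|BR1|rd0|wr1

issued = [0, 3]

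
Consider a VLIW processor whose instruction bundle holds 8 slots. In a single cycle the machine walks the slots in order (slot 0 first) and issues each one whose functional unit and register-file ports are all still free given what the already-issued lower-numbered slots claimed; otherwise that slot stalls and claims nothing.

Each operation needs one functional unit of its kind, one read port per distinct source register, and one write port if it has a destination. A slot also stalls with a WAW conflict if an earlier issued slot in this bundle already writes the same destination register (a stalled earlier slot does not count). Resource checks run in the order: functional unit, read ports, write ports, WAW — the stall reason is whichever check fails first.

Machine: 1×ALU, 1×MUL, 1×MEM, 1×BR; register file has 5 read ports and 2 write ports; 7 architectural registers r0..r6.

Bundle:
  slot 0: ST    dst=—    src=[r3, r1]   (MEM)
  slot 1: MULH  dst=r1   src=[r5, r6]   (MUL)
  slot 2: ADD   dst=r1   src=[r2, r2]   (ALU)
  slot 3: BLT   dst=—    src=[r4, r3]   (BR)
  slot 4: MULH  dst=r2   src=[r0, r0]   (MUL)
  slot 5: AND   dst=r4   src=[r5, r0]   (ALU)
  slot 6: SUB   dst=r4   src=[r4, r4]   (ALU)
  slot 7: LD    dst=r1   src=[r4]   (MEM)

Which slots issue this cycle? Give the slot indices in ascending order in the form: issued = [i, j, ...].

  0. MEM ⇒ go  {1A/1Mu/0Ld/1B | 3r 2w}
  1. MUL→r1 ⇒ go  {1A/0Mu/0Ld/1B | 1r 1w}
  2. ALU→r1 ⇒ no(WAW)  {1A/0Mu/0Ld/1B | 1r 1w}
  3. BR ⇒ no(RD_PORT)  {1A/0Mu/0Ld/1B | 1r 1w}
  4. MUL→r2 ⇒ no(FU)  {1A/0Mu/0Ld/1B | 1r 1w}
  5. ALU→r4 ⇒ no(RD_PORT)  {1A/0Mu/0Ld/1B | 1r 1w}
  6. ALU→r4 ⇒ go  {0A/0Mu/0Ld/1B | 0r 0w}
  7. MEM→r1 ⇒ no(FU)  {0A/0Mu/0Ld/1B | 0r 0w}

issued = [0, 1, 6]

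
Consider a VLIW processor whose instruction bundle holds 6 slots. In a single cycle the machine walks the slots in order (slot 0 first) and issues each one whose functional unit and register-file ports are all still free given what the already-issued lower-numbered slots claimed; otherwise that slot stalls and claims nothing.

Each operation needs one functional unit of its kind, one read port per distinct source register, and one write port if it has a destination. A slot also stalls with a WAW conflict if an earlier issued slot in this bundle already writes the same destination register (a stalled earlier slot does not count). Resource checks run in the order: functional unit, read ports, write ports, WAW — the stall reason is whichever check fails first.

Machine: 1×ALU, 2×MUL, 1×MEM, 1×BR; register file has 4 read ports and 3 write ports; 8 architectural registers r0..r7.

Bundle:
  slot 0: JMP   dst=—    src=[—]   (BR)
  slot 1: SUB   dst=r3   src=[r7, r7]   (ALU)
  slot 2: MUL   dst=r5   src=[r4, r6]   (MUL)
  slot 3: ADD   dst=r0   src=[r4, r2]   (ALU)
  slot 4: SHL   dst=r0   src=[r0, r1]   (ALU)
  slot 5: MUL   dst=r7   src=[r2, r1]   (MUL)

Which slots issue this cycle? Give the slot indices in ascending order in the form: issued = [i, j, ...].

#0 BR src=- dispatched  <A:1 Mu:2 Ld:1 B:0 rd:4 wr:3>
#1 ALU src=r7,r7 dispatched  <A:0 Mu:2 Ld:1 B:0 rd:3 wr:2>
#2 MUL src=r4,r6 dispatched  <A:0 Mu:1 Ld:1 B:0 rd:1 wr:1>
#3 ALU src=r4,r2 held:FU  <A:0 Mu:1 Ld:1 B:0 rd:1 wr:1>
#4 ALU src=r0,r1 held:FU  <A:0 Mu:1 Ld:1 B:0 rd:1 wr:1>
#5 MUL src=r2,r1 held:RD_PORT  <A:0 Mu:1 Ld:1 B:0 rd:1 wr:1>

issued = [0, 1, 2]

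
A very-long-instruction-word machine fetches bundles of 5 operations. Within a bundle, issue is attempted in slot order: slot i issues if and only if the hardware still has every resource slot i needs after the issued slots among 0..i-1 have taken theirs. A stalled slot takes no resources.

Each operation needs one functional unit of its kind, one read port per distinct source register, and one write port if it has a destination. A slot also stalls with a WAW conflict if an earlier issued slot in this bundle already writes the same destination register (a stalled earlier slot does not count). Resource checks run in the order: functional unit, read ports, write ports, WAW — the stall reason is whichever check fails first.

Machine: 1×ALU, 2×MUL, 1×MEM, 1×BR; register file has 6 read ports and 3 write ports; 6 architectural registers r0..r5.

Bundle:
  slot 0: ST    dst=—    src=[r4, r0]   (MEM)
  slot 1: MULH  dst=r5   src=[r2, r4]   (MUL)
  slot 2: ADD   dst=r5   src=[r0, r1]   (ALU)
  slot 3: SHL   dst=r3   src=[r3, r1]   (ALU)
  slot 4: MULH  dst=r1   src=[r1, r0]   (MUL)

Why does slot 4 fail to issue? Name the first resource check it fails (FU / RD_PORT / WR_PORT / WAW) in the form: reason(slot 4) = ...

(0) want 1×MEM +2rd +0wr — yes → AL1|MU2|ME0|BR1|rd4|wr3
(1) want 1×MUL +2rd +1wr — yes → AL1|MU1|ME0|BR1|rd2|wr2
(2) want 1×ALU +2rd +1wr — WAW → AL1|MU1|ME0|BR1|rd2|wr2
(3) want 1×ALU +2rd +1wr — yes → AL0|MU1|ME0|BR1|rd0|wr1
(4) want 1×MUL +2rd +1wr — RD_PORT → AL0|MU1|ME0|BR1|rd0|wr1

reason(slot 4) = RD_PORT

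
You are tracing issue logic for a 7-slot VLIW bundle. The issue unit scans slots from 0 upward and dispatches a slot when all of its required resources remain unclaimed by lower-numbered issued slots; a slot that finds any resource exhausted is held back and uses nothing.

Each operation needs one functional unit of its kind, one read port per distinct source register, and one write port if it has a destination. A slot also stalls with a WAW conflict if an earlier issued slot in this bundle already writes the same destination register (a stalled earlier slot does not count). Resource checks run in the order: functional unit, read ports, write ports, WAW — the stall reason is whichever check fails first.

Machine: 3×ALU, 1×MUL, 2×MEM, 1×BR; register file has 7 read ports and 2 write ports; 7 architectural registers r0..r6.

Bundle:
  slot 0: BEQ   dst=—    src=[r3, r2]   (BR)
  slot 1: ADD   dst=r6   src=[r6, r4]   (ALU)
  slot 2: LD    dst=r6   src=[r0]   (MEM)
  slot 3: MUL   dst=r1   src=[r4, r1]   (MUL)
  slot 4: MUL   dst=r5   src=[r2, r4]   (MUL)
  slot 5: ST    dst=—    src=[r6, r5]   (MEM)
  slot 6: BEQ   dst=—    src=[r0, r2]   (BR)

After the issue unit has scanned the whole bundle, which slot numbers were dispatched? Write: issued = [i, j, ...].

  0. BR ⇒ go  {3A/1Mu/2Ld/0B | 5r 2w}
  1. ALU→r6 ⇒ go  {2A/1Mu/2Ld/0B | 3r 1w}
  2. MEM→r6 ⇒ no(WAW)  {2A/1Mu/2Ld/0B | 3r 1w}
  3. MUL→r1 ⇒ go  {2A/0Mu/2Ld/0B | 1r 0w}
  4. MUL→r5 ⇒ no(FU)  {2A/0Mu/2Ld/0B | 1r 0w}
  5. MEM ⇒ no(RD_PORT)  {2A/0Mu/2Ld/0B | 1r 0w}
  6. BR ⇒ no(FU)  {2A/0Mu/2Ld/0B | 1r 0w}

issued = [0, 1, 3]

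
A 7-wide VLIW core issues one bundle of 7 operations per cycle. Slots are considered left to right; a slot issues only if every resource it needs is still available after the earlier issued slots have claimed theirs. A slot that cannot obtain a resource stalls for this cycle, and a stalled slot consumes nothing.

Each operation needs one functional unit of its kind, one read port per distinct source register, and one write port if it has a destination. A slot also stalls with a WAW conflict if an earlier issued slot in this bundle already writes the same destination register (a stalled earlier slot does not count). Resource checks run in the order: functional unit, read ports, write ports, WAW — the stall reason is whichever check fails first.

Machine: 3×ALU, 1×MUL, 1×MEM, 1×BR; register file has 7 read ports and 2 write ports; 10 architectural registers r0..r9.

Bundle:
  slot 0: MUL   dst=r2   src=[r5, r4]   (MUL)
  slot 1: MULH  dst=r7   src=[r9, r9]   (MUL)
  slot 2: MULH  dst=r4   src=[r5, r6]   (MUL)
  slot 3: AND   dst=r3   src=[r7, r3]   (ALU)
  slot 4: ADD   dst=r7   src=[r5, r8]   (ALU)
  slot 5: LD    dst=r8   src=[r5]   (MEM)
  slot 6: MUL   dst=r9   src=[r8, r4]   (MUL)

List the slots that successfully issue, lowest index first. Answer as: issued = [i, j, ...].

issued = [0, 3]

[0] MUL needs rd=2 wr=1: ok; after: ALU=3 MUL=0 MEM=1 BR=1, R=5, W=1
[1] MUL needs rd=1 wr=1: FU; after: ALU=3 MUL=0 MEM=1 BR=1, R=5, W=1
[2] MUL needs rd=2 wr=1: FU; after: ALU=3 MUL=0 MEM=1 BR=1, R=5, W=1
[3] ALU needs rd=2 wr=1: ok; after: ALU=2 MUL=0 MEM=1 BR=1, R=3, W=0
[4] ALU needs rd=2 wr=1: WR_PORT; after: ALU=2 MUL=0 MEM=1 BR=1, R=3, W=0
[5] MEM needs rd=1 wr=1: WR_PORT; after: ALU=2 MUL=0 MEM=1 BR=1, R=3, W=0
[6] MUL needs rd=2 wr=1: FU; after: ALU=2 MUL=0 MEM=1 BR=1, R=3, W=0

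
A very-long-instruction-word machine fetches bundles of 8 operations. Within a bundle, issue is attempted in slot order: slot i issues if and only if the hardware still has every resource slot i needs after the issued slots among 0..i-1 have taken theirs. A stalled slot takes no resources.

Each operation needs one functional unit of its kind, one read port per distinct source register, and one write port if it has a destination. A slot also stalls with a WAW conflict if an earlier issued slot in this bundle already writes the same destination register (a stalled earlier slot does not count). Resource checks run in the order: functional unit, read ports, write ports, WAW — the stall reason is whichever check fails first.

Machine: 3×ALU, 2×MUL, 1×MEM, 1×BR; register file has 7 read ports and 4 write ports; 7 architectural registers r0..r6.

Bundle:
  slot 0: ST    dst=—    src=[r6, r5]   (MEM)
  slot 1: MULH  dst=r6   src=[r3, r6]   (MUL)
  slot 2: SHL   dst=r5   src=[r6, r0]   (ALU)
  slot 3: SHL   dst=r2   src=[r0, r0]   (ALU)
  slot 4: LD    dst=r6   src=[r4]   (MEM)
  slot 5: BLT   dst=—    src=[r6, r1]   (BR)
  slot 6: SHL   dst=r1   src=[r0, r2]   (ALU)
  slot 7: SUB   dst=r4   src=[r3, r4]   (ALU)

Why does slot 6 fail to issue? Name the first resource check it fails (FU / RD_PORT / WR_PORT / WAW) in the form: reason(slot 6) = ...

slot 0 (MEM): ISSUE — free A3,Mu2,Ld0,B1 rp5 wp4
slot 1 (MUL): ISSUE — free A3,Mu1,Ld0,B1 rp3 wp3
slot 2 (ALU): ISSUE — free A2,Mu1,Ld0,B1 rp1 wp2
slot 3 (ALU): ISSUE — free A1,Mu1,Ld0,B1 rp0 wp1
slot 4 (MEM): stall FU — free A1,Mu1,Ld0,B1 rp0 wp1
slot 5 (BR): stall RD_PORT — free A1,Mu1,Ld0,B1 rp0 wp1
slot 6 (ALU): stall RD_PORT — free A1,Mu1,Ld0,B1 rp0 wp1
slot 7 (ALU): stall RD_PORT — free A1,Mu1,Ld0,B1 rp0 wp1

reason(slot 6) = RD_PORT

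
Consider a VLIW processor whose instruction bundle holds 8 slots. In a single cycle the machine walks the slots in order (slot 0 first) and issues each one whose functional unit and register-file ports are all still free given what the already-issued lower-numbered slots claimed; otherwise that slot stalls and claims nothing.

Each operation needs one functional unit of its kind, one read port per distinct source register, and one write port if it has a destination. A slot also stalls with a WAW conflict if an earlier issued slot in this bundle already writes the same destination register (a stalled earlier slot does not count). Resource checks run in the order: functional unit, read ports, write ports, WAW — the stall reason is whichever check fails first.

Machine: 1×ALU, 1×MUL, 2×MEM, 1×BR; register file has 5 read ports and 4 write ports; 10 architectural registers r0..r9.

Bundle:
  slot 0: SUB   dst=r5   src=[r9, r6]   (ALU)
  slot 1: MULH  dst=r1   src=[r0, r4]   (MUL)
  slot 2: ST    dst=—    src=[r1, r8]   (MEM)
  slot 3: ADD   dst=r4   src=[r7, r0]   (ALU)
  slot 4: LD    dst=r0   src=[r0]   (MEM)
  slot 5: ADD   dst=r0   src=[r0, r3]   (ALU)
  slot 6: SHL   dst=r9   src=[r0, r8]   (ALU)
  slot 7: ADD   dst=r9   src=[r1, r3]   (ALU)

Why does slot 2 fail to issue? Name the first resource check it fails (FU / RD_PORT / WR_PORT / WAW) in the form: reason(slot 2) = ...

reason(slot 2) = RD_PORT

#0 ALU src=r9,r6 dispatched  <A:0 Mu:1 Ld:2 B:1 rd:3 wr:3>
#1 MUL src=r0,r4 dispatched  <A:0 Mu:0 Ld:2 B:1 rd:1 wr:2>
#2 MEM src=r1,r8 held:RD_PORT  <A:0 Mu:0 Ld:2 B:1 rd:1 wr:2>
#3 ALU src=r7,r0 held:FU  <A:0 Mu:0 Ld:2 B:1 rd:1 wr:2>
#4 MEM src=r0 dispatched  <A:0 Mu:0 Ld:1 B:1 rd:0 wr:1>
#5 ALU src=r0,r3 held:FU  <A:0 Mu:0 Ld:1 B:1 rd:0 wr:1>
#6 ALU src=r0,r8 held:FU  <A:0 Mu:0 Ld:1 B:1 rd:0 wr:1>
#7 ALU src=r1,r3 held:FU  <A:0 Mu:0 Ld:1 B:1 rd:0 wr:1>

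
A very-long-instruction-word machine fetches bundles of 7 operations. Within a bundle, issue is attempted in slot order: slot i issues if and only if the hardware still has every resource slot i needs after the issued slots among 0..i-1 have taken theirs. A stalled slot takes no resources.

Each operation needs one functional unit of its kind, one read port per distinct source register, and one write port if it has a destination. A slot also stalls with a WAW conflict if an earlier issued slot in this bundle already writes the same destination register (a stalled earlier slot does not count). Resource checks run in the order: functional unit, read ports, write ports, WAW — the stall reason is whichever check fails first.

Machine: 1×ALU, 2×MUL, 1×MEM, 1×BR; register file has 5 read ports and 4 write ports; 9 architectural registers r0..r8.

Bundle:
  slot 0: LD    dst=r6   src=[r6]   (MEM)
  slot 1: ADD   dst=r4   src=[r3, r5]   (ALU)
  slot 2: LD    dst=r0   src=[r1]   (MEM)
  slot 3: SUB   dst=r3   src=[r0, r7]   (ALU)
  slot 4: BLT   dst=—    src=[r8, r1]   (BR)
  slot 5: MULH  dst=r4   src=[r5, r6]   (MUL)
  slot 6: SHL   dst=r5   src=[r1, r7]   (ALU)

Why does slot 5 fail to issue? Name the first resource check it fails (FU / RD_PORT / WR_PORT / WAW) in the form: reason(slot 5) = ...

reason(slot 5) = RD_PORT

slot 0 (MEM): ISSUE — free A1,Mu2,Ld0,B1 rp4 wp3
slot 1 (ALU): ISSUE — free A0,Mu2,Ld0,B1 rp2 wp2
slot 2 (MEM): stall FU — free A0,Mu2,Ld0,B1 rp2 wp2
slot 3 (ALU): stall FU — free A0,Mu2,Ld0,B1 rp2 wp2
slot 4 (BR): ISSUE — free A0,Mu2,Ld0,B0 rp0 wp2
slot 5 (MUL): stall RD_PORT — free A0,Mu2,Ld0,B0 rp0 wp2
slot 6 (ALU): stall FU — free A0,Mu2,Ld0,B0 rp0 wp2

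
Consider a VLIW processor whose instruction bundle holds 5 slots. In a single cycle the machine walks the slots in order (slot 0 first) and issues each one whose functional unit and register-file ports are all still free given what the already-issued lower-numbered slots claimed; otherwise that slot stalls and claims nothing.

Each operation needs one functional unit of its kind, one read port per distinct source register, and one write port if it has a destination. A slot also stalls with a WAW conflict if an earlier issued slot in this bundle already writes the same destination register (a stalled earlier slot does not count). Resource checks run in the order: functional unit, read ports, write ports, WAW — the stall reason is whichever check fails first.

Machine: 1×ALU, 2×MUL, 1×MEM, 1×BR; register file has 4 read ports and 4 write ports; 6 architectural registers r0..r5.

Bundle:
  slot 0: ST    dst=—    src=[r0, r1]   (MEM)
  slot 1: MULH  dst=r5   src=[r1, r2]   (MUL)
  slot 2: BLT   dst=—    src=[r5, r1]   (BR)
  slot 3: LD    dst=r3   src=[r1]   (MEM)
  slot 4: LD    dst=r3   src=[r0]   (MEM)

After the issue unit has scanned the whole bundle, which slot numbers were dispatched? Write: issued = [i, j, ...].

issued = [0, 1]

(0) want 1×MEM +2rd +0wr — yes → AL1|MU2|ME0|BR1|rd2|wr4
(1) want 1×MUL +2rd +1wr — yes → AL1|MU1|ME0|BR1|rd0|wr3
(2) want 1×BR +2rd +0wr — RD_PORT → AL1|MU1|ME0|BR1|rd0|wr3
(3) want 1×MEM +1rd +1wr — FU → AL1|MU1|ME0|BR1|rd0|wr3
(4) want 1×MEM +1rd +1wr — FU → AL1|MU1|ME0|BR1|rd0|wr3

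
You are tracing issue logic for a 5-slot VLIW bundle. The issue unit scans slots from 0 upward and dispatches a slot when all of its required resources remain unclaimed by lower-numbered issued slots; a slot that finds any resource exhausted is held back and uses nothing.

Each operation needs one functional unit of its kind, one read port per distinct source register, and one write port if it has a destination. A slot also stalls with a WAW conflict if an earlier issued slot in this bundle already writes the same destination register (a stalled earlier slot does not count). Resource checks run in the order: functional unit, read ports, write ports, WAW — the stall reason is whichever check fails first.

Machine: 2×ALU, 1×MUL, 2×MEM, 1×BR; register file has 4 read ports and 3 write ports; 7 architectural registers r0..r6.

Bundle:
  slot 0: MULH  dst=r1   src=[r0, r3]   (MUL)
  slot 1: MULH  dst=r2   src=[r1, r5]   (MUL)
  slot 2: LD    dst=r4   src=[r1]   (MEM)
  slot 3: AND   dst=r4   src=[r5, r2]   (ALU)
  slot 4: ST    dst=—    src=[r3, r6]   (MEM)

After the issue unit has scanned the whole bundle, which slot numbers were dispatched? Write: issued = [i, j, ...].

issued = [0, 2]

(0) want 1×MUL +2rd +1wr — yes → AL2|MU0|ME2|BR1|rd2|wr2
(1) want 1×MUL +2rd +1wr — FU → AL2|MU0|ME2|BR1|rd2|wr2
(2) want 1×MEM +1rd +1wr — yes → AL2|MU0|ME1|BR1|rd1|wr1
(3) want 1×ALU +2rd +1wr — RD_PORT → AL2|MU0|ME1|BR1|rd1|wr1
(4) want 1×MEM +2rd +0wr — RD_PORT → AL2|MU0|ME1|BR1|rd1|wr1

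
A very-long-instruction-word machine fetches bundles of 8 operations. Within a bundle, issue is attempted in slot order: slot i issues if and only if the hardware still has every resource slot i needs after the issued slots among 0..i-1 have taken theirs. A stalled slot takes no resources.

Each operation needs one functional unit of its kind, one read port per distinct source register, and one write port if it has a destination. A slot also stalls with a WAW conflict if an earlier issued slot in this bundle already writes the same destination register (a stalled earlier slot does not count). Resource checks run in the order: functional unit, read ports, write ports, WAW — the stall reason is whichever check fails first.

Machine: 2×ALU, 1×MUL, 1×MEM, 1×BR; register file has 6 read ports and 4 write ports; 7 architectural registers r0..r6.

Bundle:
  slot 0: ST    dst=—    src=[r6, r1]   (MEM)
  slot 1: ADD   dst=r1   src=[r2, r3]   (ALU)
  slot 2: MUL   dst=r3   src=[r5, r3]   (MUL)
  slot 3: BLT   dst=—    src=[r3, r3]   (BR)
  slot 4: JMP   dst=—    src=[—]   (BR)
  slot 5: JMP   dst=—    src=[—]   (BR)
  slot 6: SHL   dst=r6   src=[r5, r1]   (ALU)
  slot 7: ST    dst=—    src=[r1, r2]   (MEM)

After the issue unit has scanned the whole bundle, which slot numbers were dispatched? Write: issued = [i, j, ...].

[0] MEM needs rd=2 wr=0: ok; after: ALU=2 MUL=1 MEM=0 BR=1, R=4, W=4
[1] ALU needs rd=2 wr=1: ok; after: ALU=1 MUL=1 MEM=0 BR=1, R=2, W=3
[2] MUL needs rd=2 wr=1: ok; after: ALU=1 MUL=0 MEM=0 BR=1, R=0, W=2
[3] BR needs rd=1 wr=0: RD_PORT; after: ALU=1 MUL=0 MEM=0 BR=1, R=0, W=2
[4] BR needs rd=0 wr=0: ok; after: ALU=1 MUL=0 MEM=0 BR=0, R=0, W=2
[5] BR needs rd=0 wr=0: FU; after: ALU=1 MUL=0 MEM=0 BR=0, R=0, W=2
[6] ALU needs rd=2 wr=1: RD_PORT; after: ALU=1 MUL=0 MEM=0 BR=0, R=0, W=2
[7] MEM needs rd=2 wr=0: FU; after: ALU=1 MUL=0 MEM=0 BR=0, R=0, W=2

issued = [0, 1, 2, 4]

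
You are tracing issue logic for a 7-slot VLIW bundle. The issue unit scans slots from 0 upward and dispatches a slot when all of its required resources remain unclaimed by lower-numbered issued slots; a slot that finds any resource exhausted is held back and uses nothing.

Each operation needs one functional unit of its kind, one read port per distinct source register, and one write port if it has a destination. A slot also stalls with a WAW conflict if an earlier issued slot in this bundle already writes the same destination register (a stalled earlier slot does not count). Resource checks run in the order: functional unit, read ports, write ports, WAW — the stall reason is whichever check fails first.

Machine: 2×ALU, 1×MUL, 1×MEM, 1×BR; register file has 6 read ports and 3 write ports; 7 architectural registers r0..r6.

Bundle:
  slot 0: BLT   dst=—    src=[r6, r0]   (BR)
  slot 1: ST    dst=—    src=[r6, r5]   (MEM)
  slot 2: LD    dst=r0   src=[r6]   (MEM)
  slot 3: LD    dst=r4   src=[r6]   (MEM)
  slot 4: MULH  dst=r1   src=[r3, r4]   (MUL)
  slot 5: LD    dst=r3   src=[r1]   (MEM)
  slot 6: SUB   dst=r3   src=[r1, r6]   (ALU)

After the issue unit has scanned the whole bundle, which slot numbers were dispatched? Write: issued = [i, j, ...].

issued = [0, 1, 4]

#0 BR src=r6,r0 dispatched  <A:2 Mu:1 Ld:1 B:0 rd:4 wr:3>
#1 MEM src=r6,r5 dispatched  <A:2 Mu:1 Ld:0 B:0 rd:2 wr:3>
#2 MEM src=r6 held:FU  <A:2 Mu:1 Ld:0 B:0 rd:2 wr:3>
#3 MEM src=r6 held:FU  <A:2 Mu:1 Ld:0 B:0 rd:2 wr:3>
#4 MUL src=r3,r4 dispatched  <A:2 Mu:0 Ld:0 B:0 rd:0 wr:2>
#5 MEM src=r1 held:FU  <A:2 Mu:0 Ld:0 B:0 rd:0 wr:2>
#6 ALU src=r1,r6 held:RD_PORT  <A:2 Mu:0 Ld:0 B:0 rd:0 wr:2>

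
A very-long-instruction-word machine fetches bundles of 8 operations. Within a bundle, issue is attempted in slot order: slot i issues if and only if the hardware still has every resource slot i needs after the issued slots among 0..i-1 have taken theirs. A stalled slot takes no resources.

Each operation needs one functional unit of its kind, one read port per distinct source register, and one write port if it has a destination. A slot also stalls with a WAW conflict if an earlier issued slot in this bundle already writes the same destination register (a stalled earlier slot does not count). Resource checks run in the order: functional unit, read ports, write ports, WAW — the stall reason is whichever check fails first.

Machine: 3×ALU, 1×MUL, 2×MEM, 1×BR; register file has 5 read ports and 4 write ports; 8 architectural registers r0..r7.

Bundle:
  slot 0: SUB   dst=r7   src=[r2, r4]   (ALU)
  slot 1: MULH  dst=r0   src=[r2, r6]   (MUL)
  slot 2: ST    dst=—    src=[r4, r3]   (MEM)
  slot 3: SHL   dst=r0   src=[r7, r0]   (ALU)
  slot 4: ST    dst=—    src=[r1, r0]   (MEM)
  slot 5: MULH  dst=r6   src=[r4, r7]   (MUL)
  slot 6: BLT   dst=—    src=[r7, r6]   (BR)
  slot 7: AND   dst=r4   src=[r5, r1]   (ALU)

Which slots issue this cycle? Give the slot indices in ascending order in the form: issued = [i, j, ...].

issued = [0, 1]

#0 ALU src=r2,r4 dispatched  <A:2 Mu:1 Ld:2 B:1 rd:3 wr:3>
#1 MUL src=r2,r6 dispatched  <A:2 Mu:0 Ld:2 B:1 rd:1 wr:2>
#2 MEM src=r4,r3 held:RD_PORT  <A:2 Mu:0 Ld:2 B:1 rd:1 wr:2>
#3 ALU src=r7,r0 held:RD_PORT  <A:2 Mu:0 Ld:2 B:1 rd:1 wr:2>
#4 MEM src=r1,r0 held:RD_PORT  <A:2 Mu:0 Ld:2 B:1 rd:1 wr:2>
#5 MUL src=r4,r7 held:FU  <A:2 Mu:0 Ld:2 B:1 rd:1 wr:2>
#6 BR src=r7,r6 held:RD_PORT  <A:2 Mu:0 Ld:2 B:1 rd:1 wr:2>
#7 ALU src=r5,r1 held:RD_PORT  <A:2 Mu:0 Ld:2 B:1 rd:1 wr:2>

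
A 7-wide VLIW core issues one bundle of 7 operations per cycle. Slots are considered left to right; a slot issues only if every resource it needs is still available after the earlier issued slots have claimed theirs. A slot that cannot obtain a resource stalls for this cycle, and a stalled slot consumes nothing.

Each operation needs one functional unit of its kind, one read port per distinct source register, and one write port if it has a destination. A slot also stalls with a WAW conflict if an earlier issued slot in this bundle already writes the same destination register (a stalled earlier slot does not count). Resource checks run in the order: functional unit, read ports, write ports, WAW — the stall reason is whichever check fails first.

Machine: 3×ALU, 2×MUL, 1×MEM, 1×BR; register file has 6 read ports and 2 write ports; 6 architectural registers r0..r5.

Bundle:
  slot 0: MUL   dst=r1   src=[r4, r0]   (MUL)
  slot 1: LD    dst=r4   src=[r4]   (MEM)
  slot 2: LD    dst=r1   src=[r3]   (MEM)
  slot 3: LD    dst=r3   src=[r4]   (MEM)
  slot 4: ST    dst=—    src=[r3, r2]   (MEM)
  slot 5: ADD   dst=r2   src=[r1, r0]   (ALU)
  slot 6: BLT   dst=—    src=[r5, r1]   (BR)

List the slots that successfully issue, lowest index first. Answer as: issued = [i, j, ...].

issued = [0, 1, 6]

slot 0 (MUL): ISSUE — free A3,Mu1,Ld1,B1 rp4 wp1
slot 1 (MEM): ISSUE — free A3,Mu1,Ld0,B1 rp3 wp0
slot 2 (MEM): stall FU — free A3,Mu1,Ld0,B1 rp3 wp0
slot 3 (MEM): stall FU — free A3,Mu1,Ld0,B1 rp3 wp0
slot 4 (MEM): stall FU — free A3,Mu1,Ld0,B1 rp3 wp0
slot 5 (ALU): stall WR_PORT — free A3,Mu1,Ld0,B1 rp3 wp0
slot 6 (BR): ISSUE — free A3,Mu1,Ld0,B0 rp1 wp0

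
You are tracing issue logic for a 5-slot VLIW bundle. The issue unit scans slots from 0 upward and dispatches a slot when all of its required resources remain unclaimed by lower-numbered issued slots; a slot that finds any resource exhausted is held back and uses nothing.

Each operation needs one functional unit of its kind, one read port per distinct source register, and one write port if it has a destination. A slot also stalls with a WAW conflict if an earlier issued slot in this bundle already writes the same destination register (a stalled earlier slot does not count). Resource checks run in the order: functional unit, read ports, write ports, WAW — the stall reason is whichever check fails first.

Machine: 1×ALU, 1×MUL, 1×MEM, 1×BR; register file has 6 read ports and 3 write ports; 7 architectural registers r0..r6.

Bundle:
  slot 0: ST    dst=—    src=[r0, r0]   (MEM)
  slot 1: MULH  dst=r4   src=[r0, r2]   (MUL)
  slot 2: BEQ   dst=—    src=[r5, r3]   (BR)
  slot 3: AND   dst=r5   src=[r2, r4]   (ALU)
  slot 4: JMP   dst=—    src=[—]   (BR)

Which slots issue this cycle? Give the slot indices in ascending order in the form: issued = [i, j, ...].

#0 MEM src=r0,r0 dispatched  <A:1 Mu:1 Ld:0 B:1 rd:5 wr:3>
#1 MUL src=r0,r2 dispatched  <A:1 Mu:0 Ld:0 B:1 rd:3 wr:2>
#2 BR src=r5,r3 dispatched  <A:1 Mu:0 Ld:0 B:0 rd:1 wr:2>
#3 ALU src=r2,r4 held:RD_PORT  <A:1 Mu:0 Ld:0 B:0 rd:1 wr:2>
#4 BR src=- held:FU  <A:1 Mu:0 Ld:0 B:0 rd:1 wr:2>

issued = [0, 1, 2]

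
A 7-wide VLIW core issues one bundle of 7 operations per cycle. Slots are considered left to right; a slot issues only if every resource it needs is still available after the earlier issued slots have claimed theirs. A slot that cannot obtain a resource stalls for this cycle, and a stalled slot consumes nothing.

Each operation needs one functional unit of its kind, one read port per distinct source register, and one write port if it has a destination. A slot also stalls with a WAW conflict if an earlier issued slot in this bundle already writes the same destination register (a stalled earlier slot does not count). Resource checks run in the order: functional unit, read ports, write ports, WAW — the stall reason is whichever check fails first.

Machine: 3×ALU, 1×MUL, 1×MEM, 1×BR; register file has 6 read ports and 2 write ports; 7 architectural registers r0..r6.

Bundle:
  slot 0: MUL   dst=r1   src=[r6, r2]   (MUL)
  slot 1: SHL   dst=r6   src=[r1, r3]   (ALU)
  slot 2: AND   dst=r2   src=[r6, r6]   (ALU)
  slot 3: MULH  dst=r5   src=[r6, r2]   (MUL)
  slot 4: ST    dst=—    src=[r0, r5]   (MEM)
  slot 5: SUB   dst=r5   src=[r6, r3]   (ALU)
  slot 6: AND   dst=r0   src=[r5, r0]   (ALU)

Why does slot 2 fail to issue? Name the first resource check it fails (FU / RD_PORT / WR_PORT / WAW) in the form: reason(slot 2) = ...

  0. MUL→r1 ⇒ go  {3A/0Mu/1Ld/1B | 4r 1w}
  1. ALU→r6 ⇒ go  {2A/0Mu/1Ld/1B | 2r 0w}
  2. ALU→r2 ⇒ no(WR_PORT)  {2A/0Mu/1Ld/1B | 2r 0w}
  3. MUL→r5 ⇒ no(FU)  {2A/0Mu/1Ld/1B | 2r 0w}
  4. MEM ⇒ go  {2A/0Mu/0Ld/1B | 0r 0w}
  5. ALU→r5 ⇒ no(RD_PORT)  {2A/0Mu/0Ld/1B | 0r 0w}
  6. ALU→r0 ⇒ no(RD_PORT)  {2A/0Mu/0Ld/1B | 0r 0w}

reason(slot 2) = WR_PORT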